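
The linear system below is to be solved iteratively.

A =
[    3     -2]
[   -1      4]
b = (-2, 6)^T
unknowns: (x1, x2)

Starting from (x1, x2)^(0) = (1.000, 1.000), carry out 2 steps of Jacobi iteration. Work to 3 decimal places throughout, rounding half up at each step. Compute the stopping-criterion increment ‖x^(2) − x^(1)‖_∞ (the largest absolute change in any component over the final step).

Iteration 1:
  x1 = (-2 - (-2)·1.000) / (3) = 0.000
  x2 = (6 - (-1)·1.000) / (4) = 1.750
Iteration 2:
  x1 = (-2 - (-2)·1.750) / (3) = 0.500
  x2 = (6 - (-1)·0.000) / (4) = 1.500
Change: (0.500, -0.250) → max |·| = 0.500

0.500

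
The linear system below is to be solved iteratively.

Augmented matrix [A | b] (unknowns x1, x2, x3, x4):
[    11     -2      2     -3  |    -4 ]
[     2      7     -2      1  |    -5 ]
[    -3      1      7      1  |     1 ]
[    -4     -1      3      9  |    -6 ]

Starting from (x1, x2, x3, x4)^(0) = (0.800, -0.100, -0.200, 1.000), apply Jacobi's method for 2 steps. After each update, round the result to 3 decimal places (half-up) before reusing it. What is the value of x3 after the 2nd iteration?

0.311

Iteration 1:
  x1 = (-4 - (-2)·-0.100 - (2)·-0.200 - (-3)·1.000) / (11) = -0.073
  x2 = (-5 - (2)·0.800 - (-2)·-0.200 - (1)·1.000) / (7) = -1.143
  x3 = (1 - (-3)·0.800 - (1)·-0.100 - (1)·1.000) / (7) = 0.357
  x4 = (-6 - (-4)·0.800 - (-1)·-0.100 - (3)·-0.200) / (9) = -0.256
Iteration 2:
  x1 = (-4 - (-2)·-1.143 - (2)·0.357 - (-3)·-0.256) / (11) = -0.706
  x2 = (-5 - (2)·-0.073 - (-2)·0.357 - (1)·-0.256) / (7) = -0.555
  x3 = (1 - (-3)·-0.073 - (1)·-1.143 - (1)·-0.256) / (7) = 0.311
  x4 = (-6 - (-4)·-0.073 - (-1)·-1.143 - (3)·0.357) / (9) = -0.945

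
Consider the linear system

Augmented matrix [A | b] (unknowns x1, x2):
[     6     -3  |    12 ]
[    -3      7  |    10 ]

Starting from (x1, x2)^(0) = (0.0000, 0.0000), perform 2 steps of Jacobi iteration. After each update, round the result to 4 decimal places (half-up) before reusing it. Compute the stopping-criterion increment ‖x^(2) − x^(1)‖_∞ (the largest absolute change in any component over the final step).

0.8571

Iteration 1:
  x1 = (12 - (-3)·0.0000) / (6) = 2.0000
  x2 = (10 - (-3)·0.0000) / (7) = 1.4286
Iteration 2:
  x1 = (12 - (-3)·1.4286) / (6) = 2.7143
  x2 = (10 - (-3)·2.0000) / (7) = 2.2857
Change: (0.7143, 0.8571) → max |·| = 0.8571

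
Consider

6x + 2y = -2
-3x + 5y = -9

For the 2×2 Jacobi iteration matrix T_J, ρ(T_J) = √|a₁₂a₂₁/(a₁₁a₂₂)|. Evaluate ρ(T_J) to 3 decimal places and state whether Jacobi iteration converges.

a₁₂a₂₁/(a₁₁a₂₂) = (2)·(-3) / ((6)·(5)) = -0.200000
ρ = √|-0.200000| = √0.200000 = 0.447
ρ < 1, so Jacobi converges

0.447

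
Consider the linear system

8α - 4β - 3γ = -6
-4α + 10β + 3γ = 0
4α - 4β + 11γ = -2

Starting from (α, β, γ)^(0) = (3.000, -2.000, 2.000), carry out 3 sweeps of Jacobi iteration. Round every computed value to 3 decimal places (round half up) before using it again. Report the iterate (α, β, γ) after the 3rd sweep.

Iteration 1:
  α = (-6 - (-4)·-2.000 - (-3)·2.000) / (8) = -1.000
  β = (0 - (-4)·3.000 - (3)·2.000) / (10) = 0.600
  γ = (-2 - (4)·3.000 - (-4)·-2.000) / (11) = -2.000
Iteration 2:
  α = (-6 - (-4)·0.600 - (-3)·-2.000) / (8) = -1.200
  β = (0 - (-4)·-1.000 - (3)·-2.000) / (10) = 0.200
  γ = (-2 - (4)·-1.000 - (-4)·0.600) / (11) = 0.400
Iteration 3:
  α = (-6 - (-4)·0.200 - (-3)·0.400) / (8) = -0.500
  β = (0 - (-4)·-1.200 - (3)·0.400) / (10) = -0.600
  γ = (-2 - (4)·-1.200 - (-4)·0.200) / (11) = 0.327

(-0.500, -0.600, 0.327)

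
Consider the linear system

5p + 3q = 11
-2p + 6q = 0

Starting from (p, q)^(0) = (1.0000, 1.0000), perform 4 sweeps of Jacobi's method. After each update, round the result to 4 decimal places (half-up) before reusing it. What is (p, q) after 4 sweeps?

Iteration 1:
  p = (11 - (3)·1.0000) / (5) = 1.6000
  q = (0 - (-2)·1.0000) / (6) = 0.3333
Iteration 2:
  p = (11 - (3)·0.3333) / (5) = 2.0000
  q = (0 - (-2)·1.6000) / (6) = 0.5333
Iteration 3:
  p = (11 - (3)·0.5333) / (5) = 1.8800
  q = (0 - (-2)·2.0000) / (6) = 0.6667
Iteration 4:
  p = (11 - (3)·0.6667) / (5) = 1.8000
  q = (0 - (-2)·1.8800) / (6) = 0.6267

(1.8000, 0.6267)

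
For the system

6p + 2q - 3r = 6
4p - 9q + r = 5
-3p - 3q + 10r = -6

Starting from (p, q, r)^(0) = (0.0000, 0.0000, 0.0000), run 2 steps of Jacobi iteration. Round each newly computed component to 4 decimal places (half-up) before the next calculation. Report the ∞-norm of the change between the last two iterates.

Iteration 1:
  p = (6 - (2)·0.0000 - (-3)·0.0000) / (6) = 1.0000
  q = (5 - (4)·0.0000 - (1)·0.0000) / (-9) = -0.5556
  r = (-6 - (-3)·0.0000 - (-3)·0.0000) / (10) = -0.6000
Iteration 2:
  p = (6 - (2)·-0.5556 - (-3)·-0.6000) / (6) = 0.8852
  q = (5 - (4)·1.0000 - (1)·-0.6000) / (-9) = -0.1778
  r = (-6 - (-3)·1.0000 - (-3)·-0.5556) / (10) = -0.4667
Change: (-0.1148, 0.3778, 0.1333) → max |·| = 0.3778

0.3778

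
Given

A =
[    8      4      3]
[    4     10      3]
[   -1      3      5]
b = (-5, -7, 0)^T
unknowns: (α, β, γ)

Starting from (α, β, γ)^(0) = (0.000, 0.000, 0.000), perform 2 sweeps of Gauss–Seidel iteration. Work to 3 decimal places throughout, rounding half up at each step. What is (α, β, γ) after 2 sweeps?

Iteration 1:
  α = (-5 - (4)·0.000 - (3)·0.000) / (8) = -0.625
  β = (-7 - (4)·-0.625 - (3)·0.000) / (10) = -0.450
  γ = (0 - (-1)·-0.625 - (3)·-0.450) / (5) = 0.145
Iteration 2:
  α = (-5 - (4)·-0.450 - (3)·0.145) / (8) = -0.454
  β = (-7 - (4)·-0.454 - (3)·0.145) / (10) = -0.562
  γ = (0 - (-1)·-0.454 - (3)·-0.562) / (5) = 0.246

(-0.454, -0.562, 0.246)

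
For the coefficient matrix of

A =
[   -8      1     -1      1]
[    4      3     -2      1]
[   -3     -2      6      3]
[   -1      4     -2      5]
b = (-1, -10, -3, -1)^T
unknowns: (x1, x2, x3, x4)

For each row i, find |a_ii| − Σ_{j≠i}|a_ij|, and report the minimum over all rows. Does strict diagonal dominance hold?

-4

row 1: |-8| − (1+1+1) = 5
row 2: |3| − (4+2+1) = -4
row 3: |6| − (3+2+3) = -2
row 4: |5| − (1+4+2) = -2
minimum over rows = -4 → not strictly diagonally dominant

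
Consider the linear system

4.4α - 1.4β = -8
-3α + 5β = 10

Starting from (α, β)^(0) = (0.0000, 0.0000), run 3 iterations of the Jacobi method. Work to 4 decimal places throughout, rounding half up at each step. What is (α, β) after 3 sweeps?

(-1.5289, 1.2909)

Iteration 1:
  α = (-8 - (-1.4)·0.0000) / (4.4) = -1.8182
  β = (10 - (-3)·0.0000) / (5) = 2.0000
Iteration 2:
  α = (-8 - (-1.4)·2.0000) / (4.4) = -1.1818
  β = (10 - (-3)·-1.8182) / (5) = 0.9091
Iteration 3:
  α = (-8 - (-1.4)·0.9091) / (4.4) = -1.5289
  β = (10 - (-3)·-1.1818) / (5) = 1.2909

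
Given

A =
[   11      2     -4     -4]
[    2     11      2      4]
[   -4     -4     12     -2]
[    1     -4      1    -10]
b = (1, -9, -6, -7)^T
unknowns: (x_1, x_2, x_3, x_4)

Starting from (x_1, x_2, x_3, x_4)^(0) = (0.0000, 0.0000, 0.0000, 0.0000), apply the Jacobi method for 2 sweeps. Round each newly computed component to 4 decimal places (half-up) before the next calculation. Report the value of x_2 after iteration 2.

-0.9983

Iteration 1:
  x_1 = (1 - (2)·0.0000 - (-4)·0.0000 - (-4)·0.0000) / (11) = 0.0909
  x_2 = (-9 - (2)·0.0000 - (2)·0.0000 - (4)·0.0000) / (11) = -0.8182
  x_3 = (-6 - (-4)·0.0000 - (-4)·0.0000 - (-2)·0.0000) / (12) = -0.5000
  x_4 = (-7 - (1)·0.0000 - (-4)·0.0000 - (1)·0.0000) / (-10) = 0.7000
Iteration 2:
  x_1 = (1 - (2)·-0.8182 - (-4)·-0.5000 - (-4)·0.7000) / (11) = 0.3124
  x_2 = (-9 - (2)·0.0909 - (2)·-0.5000 - (4)·0.7000) / (11) = -0.9983
  x_3 = (-6 - (-4)·0.0909 - (-4)·-0.8182 - (-2)·0.7000) / (12) = -0.6258
  x_4 = (-7 - (1)·0.0909 - (-4)·-0.8182 - (1)·-0.5000) / (-10) = 0.9864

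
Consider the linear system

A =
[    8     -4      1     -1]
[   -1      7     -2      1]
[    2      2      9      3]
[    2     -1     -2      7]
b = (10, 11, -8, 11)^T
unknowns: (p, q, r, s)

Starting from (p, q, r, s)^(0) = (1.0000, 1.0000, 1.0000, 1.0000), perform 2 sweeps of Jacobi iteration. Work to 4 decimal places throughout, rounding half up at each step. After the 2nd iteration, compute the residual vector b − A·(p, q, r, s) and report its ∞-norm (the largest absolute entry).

Iteration 1:
  p = (10 - (-4)·1.0000 - (1)·1.0000 - (-1)·1.0000) / (8) = 1.7500
  q = (11 - (-1)·1.0000 - (-2)·1.0000 - (1)·1.0000) / (7) = 1.8571
  r = (-8 - (2)·1.0000 - (2)·1.0000 - (3)·1.0000) / (9) = -1.6667
  s = (11 - (2)·1.0000 - (-1)·1.0000 - (-2)·1.0000) / (7) = 1.7143
Iteration 2:
  p = (10 - (-4)·1.8571 - (1)·-1.6667 - (-1)·1.7143) / (8) = 2.6012
  q = (11 - (-1)·1.7500 - (-2)·-1.6667 - (1)·1.7143) / (7) = 1.1003
  r = (-8 - (2)·1.7500 - (2)·1.8571 - (3)·1.7143) / (9) = -2.2619
  s = (11 - (2)·1.7500 - (-1)·1.8571 - (-2)·-1.6667) / (7) = 0.8605
Residual b − A·x = (-3.2860, 0.5148, 2.3726, -3.6494); ∞-norm = 3.6494

3.6494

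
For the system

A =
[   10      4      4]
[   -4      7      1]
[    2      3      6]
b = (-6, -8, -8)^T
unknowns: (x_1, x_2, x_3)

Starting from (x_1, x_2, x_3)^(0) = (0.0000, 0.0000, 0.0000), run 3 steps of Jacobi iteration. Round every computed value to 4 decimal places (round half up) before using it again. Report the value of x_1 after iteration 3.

0.1428

Iteration 1:
  x_1 = (-6 - (4)·0.0000 - (4)·0.0000) / (10) = -0.6000
  x_2 = (-8 - (-4)·0.0000 - (1)·0.0000) / (7) = -1.1429
  x_3 = (-8 - (2)·0.0000 - (3)·0.0000) / (6) = -1.3333
Iteration 2:
  x_1 = (-6 - (4)·-1.1429 - (4)·-1.3333) / (10) = 0.3905
  x_2 = (-8 - (-4)·-0.6000 - (1)·-1.3333) / (7) = -1.2952
  x_3 = (-8 - (2)·-0.6000 - (3)·-1.1429) / (6) = -0.5619
Iteration 3:
  x_1 = (-6 - (4)·-1.2952 - (4)·-0.5619) / (10) = 0.1428
  x_2 = (-8 - (-4)·0.3905 - (1)·-0.5619) / (7) = -0.8394
  x_3 = (-8 - (2)·0.3905 - (3)·-1.2952) / (6) = -0.8159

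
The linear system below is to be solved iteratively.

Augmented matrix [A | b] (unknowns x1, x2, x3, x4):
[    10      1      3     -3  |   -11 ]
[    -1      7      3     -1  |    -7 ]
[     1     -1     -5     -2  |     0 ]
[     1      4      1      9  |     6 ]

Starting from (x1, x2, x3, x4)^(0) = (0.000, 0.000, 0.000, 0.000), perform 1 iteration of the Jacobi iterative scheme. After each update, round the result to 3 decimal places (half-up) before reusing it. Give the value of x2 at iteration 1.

-1.000

Iteration 1:
  x1 = (-11 - (1)·0.000 - (3)·0.000 - (-3)·0.000) / (10) = -1.100
  x2 = (-7 - (-1)·0.000 - (3)·0.000 - (-1)·0.000) / (7) = -1.000
  x3 = (0 - (1)·0.000 - (-1)·0.000 - (-2)·0.000) / (-5) = 0.000
  x4 = (6 - (1)·0.000 - (4)·0.000 - (1)·0.000) / (9) = 0.667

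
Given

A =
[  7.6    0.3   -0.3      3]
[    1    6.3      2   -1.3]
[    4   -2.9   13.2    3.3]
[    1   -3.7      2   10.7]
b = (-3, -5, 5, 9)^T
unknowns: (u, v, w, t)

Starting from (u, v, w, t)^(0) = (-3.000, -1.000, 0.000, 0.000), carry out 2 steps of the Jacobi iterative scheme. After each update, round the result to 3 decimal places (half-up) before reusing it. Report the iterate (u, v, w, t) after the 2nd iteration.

Iteration 1:
  u = (-3 - (0.3)·-1.000 - (-0.3)·0.000 - (3)·0.000) / (7.6) = -0.355
  v = (-5 - (1)·-3.000 - (2)·0.000 - (-1.3)·0.000) / (6.3) = -0.317
  w = (5 - (4)·-3.000 - (-2.9)·-1.000 - (3.3)·0.000) / (13.2) = 1.068
  t = (9 - (1)·-3.000 - (-3.7)·-1.000 - (2)·0.000) / (10.7) = 0.776
Iteration 2:
  u = (-3 - (0.3)·-0.317 - (-0.3)·1.068 - (3)·0.776) / (7.6) = -0.646
  v = (-5 - (1)·-0.355 - (2)·1.068 - (-1.3)·0.776) / (6.3) = -0.916
  w = (5 - (4)·-0.355 - (-2.9)·-0.317 - (3.3)·0.776) / (13.2) = 0.223
  t = (9 - (1)·-0.355 - (-3.7)·-0.317 - (2)·1.068) / (10.7) = 0.565

(-0.646, -0.916, 0.223, 0.565)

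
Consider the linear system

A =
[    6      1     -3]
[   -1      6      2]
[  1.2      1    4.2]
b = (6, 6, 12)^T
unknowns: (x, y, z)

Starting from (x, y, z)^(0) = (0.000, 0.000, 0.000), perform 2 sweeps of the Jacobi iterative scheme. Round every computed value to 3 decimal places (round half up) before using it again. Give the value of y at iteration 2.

Iteration 1:
  x = (6 - (1)·0.000 - (-3)·0.000) / (6) = 1.000
  y = (6 - (-1)·0.000 - (2)·0.000) / (6) = 1.000
  z = (12 - (1.2)·0.000 - (1)·0.000) / (4.2) = 2.857
Iteration 2:
  x = (6 - (1)·1.000 - (-3)·2.857) / (6) = 2.262
  y = (6 - (-1)·1.000 - (2)·2.857) / (6) = 0.214
  z = (12 - (1.2)·1.000 - (1)·1.000) / (4.2) = 2.333

0.214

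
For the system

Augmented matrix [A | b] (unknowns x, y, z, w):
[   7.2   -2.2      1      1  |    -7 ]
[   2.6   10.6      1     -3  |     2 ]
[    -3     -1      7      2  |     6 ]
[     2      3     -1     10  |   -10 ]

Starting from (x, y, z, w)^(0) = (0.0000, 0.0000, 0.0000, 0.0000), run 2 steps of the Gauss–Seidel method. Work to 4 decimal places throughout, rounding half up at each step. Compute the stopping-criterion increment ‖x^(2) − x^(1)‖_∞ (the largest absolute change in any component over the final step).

0.3423

Iteration 1:
  x = (-7 - (-2.2)·0.0000 - (1)·0.0000 - (1)·0.0000) / (7.2) = -0.9722
  y = (2 - (2.6)·-0.9722 - (1)·0.0000 - (-3)·0.0000) / (10.6) = 0.4271
  z = (6 - (-3)·-0.9722 - (-1)·0.4271 - (2)·0.0000) / (7) = 0.5015
  w = (-10 - (2)·-0.9722 - (3)·0.4271 - (-1)·0.5015) / (10) = -0.8835
Iteration 2:
  x = (-7 - (-2.2)·0.4271 - (1)·0.5015 - (1)·-0.8835) / (7.2) = -0.7887
  y = (2 - (2.6)·-0.7887 - (1)·0.5015 - (-3)·-0.8835) / (10.6) = 0.0848
  z = (6 - (-3)·-0.7887 - (-1)·0.0848 - (2)·-0.8835) / (7) = 0.7837
  w = (-10 - (2)·-0.7887 - (3)·0.0848 - (-1)·0.7837) / (10) = -0.7893
Change: (0.1835, -0.3423, 0.2822, 0.0942) → max |·| = 0.3423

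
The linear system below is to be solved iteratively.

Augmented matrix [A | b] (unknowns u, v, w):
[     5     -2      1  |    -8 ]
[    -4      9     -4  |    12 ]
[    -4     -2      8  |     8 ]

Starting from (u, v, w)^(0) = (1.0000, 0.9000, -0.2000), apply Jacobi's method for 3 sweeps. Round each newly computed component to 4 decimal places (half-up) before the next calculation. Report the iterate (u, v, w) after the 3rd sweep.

Iteration 1:
  u = (-8 - (-2)·0.9000 - (1)·-0.2000) / (5) = -1.2000
  v = (12 - (-4)·1.0000 - (-4)·-0.2000) / (9) = 1.6889
  w = (8 - (-4)·1.0000 - (-2)·0.9000) / (8) = 1.7250
Iteration 2:
  u = (-8 - (-2)·1.6889 - (1)·1.7250) / (5) = -1.2694
  v = (12 - (-4)·-1.2000 - (-4)·1.7250) / (9) = 1.5667
  w = (8 - (-4)·-1.2000 - (-2)·1.6889) / (8) = 0.8222
Iteration 3:
  u = (-8 - (-2)·1.5667 - (1)·0.8222) / (5) = -1.1378
  v = (12 - (-4)·-1.2694 - (-4)·0.8222) / (9) = 1.1346
  w = (8 - (-4)·-1.2694 - (-2)·1.5667) / (8) = 0.7570

(-1.1378, 1.1346, 0.7570)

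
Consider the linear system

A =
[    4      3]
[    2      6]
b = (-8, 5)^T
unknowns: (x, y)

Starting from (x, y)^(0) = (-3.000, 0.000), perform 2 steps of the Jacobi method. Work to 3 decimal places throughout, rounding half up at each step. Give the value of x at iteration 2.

Iteration 1:
  x = (-8 - (3)·0.000) / (4) = -2.000
  y = (5 - (2)·-3.000) / (6) = 1.833
Iteration 2:
  x = (-8 - (3)·1.833) / (4) = -3.375
  y = (5 - (2)·-2.000) / (6) = 1.500

-3.375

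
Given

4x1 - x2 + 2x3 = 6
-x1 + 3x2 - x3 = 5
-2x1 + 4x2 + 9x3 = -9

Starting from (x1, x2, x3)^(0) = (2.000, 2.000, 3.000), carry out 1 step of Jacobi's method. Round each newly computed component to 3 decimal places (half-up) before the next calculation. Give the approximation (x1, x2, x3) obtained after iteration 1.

(0.500, 3.333, -1.444)

Iteration 1:
  x1 = (6 - (-1)·2.000 - (2)·3.000) / (4) = 0.500
  x2 = (5 - (-1)·2.000 - (-1)·3.000) / (3) = 3.333
  x3 = (-9 - (-2)·2.000 - (4)·2.000) / (9) = -1.444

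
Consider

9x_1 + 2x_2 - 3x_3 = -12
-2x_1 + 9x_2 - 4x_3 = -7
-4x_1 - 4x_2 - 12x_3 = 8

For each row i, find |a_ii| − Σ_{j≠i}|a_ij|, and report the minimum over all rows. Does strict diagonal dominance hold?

row 1: |9| − (2+3) = 4
row 2: |9| − (2+4) = 3
row 3: |-12| − (4+4) = 4
minimum over rows = 3 → strictly diagonally dominant (convergence guaranteed)

3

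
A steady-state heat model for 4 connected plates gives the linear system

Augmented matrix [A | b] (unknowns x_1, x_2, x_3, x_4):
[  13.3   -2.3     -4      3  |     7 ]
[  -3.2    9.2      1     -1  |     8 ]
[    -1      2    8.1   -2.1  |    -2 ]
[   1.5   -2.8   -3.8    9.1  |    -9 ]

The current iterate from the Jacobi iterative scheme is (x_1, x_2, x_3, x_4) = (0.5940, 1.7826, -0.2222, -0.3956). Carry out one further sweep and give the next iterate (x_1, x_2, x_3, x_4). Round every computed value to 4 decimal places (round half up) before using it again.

(0.8570, 1.0573, -0.7163, -0.6312)

One sweep:
  x_1 = (7 - (-2.3)·1.7826 - (-4)·-0.2222 - (3)·-0.3956) / (13.3) = 0.8570
  x_2 = (8 - (-3.2)·0.5940 - (1)·-0.2222 - (-1)·-0.3956) / (9.2) = 1.0573
  x_3 = (-2 - (-1)·0.5940 - (2)·1.7826 - (-2.1)·-0.3956) / (8.1) = -0.7163
  x_4 = (-9 - (1.5)·0.5940 - (-2.8)·1.7826 - (-3.8)·-0.2222) / (9.1) = -0.6312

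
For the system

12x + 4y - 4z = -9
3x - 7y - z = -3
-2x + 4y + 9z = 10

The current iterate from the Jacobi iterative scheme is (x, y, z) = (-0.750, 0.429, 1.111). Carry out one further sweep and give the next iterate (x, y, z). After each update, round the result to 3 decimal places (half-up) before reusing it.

(-0.523, -0.052, 0.754)

One sweep:
  x = (-9 - (4)·0.429 - (-4)·1.111) / (12) = -0.523
  y = (-3 - (3)·-0.750 - (-1)·1.111) / (-7) = -0.052
  z = (10 - (-2)·-0.750 - (4)·0.429) / (9) = 0.754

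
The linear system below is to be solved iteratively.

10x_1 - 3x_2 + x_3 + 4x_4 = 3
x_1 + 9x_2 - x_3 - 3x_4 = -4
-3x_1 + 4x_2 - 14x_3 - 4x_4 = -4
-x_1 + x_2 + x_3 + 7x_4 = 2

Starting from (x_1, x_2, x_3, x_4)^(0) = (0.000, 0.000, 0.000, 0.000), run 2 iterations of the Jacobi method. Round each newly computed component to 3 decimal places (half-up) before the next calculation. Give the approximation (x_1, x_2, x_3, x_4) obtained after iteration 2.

Iteration 1:
  x_1 = (3 - (-3)·0.000 - (1)·0.000 - (4)·0.000) / (10) = 0.300
  x_2 = (-4 - (1)·0.000 - (-1)·0.000 - (-3)·0.000) / (9) = -0.444
  x_3 = (-4 - (-3)·0.000 - (4)·0.000 - (-4)·0.000) / (-14) = 0.286
  x_4 = (2 - (-1)·0.000 - (1)·0.000 - (1)·0.000) / (7) = 0.286
Iteration 2:
  x_1 = (3 - (-3)·-0.444 - (1)·0.286 - (4)·0.286) / (10) = 0.024
  x_2 = (-4 - (1)·0.300 - (-1)·0.286 - (-3)·0.286) / (9) = -0.351
  x_3 = (-4 - (-3)·0.300 - (4)·-0.444 - (-4)·0.286) / (-14) = 0.013
  x_4 = (2 - (-1)·0.300 - (1)·-0.444 - (1)·0.286) / (7) = 0.351

(0.024, -0.351, 0.013, 0.351)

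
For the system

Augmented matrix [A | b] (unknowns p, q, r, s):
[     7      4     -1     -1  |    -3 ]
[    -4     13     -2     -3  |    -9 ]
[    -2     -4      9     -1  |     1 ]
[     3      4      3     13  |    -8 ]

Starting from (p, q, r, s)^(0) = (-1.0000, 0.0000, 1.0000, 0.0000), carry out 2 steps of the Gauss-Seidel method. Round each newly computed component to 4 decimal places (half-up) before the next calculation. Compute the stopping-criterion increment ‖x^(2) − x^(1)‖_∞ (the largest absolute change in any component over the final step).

Iteration 1:
  p = (-3 - (4)·0.0000 - (-1)·1.0000 - (-1)·0.0000) / (7) = -0.2857
  q = (-9 - (-4)·-0.2857 - (-2)·1.0000 - (-3)·0.0000) / (13) = -0.6264
  r = (1 - (-2)·-0.2857 - (-4)·-0.6264 - (-1)·0.0000) / (9) = -0.2308
  s = (-8 - (3)·-0.2857 - (4)·-0.6264 - (3)·-0.2308) / (13) = -0.3035
Iteration 2:
  p = (-3 - (4)·-0.6264 - (-1)·-0.2308 - (-1)·-0.3035) / (7) = -0.1470
  q = (-9 - (-4)·-0.1470 - (-2)·-0.2308 - (-3)·-0.3035) / (13) = -0.8431
  r = (1 - (-2)·-0.1470 - (-4)·-0.8431 - (-1)·-0.3035) / (9) = -0.3300
  s = (-8 - (3)·-0.1470 - (4)·-0.8431 - (3)·-0.3300) / (13) = -0.2459
Change: (0.1387, -0.2167, -0.0992, 0.0576) → max |·| = 0.2167

0.2167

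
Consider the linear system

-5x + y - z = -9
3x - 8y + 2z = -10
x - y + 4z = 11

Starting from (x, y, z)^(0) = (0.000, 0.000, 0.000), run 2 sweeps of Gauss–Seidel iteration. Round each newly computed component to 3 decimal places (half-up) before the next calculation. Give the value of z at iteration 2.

2.982

Iteration 1:
  x = (-9 - (1)·0.000 - (-1)·0.000) / (-5) = 1.800
  y = (-10 - (3)·1.800 - (2)·0.000) / (-8) = 1.925
  z = (11 - (1)·1.800 - (-1)·1.925) / (4) = 2.781
Iteration 2:
  x = (-9 - (1)·1.925 - (-1)·2.781) / (-5) = 1.629
  y = (-10 - (3)·1.629 - (2)·2.781) / (-8) = 2.556
  z = (11 - (1)·1.629 - (-1)·2.556) / (4) = 2.982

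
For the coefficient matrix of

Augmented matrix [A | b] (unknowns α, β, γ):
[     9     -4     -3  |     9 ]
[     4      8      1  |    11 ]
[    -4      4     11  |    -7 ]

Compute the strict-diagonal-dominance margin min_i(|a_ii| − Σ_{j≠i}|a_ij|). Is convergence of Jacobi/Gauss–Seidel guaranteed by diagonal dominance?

2

row 1: |9| − (4+3) = 2
row 2: |8| − (4+1) = 3
row 3: |11| − (4+4) = 3
minimum over rows = 2 → strictly diagonally dominant (convergence guaranteed)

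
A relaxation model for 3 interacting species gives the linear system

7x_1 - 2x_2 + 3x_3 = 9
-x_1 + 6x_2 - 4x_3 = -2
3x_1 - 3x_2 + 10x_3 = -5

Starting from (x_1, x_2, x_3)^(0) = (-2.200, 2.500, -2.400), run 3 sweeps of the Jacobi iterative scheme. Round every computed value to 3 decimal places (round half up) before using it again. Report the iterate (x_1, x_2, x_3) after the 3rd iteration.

(2.408, -1.693, -0.338)

Iteration 1:
  x_1 = (9 - (-2)·2.500 - (3)·-2.400) / (7) = 3.029
  x_2 = (-2 - (-1)·-2.200 - (-4)·-2.400) / (6) = -2.300
  x_3 = (-5 - (3)·-2.200 - (-3)·2.500) / (10) = 0.910
Iteration 2:
  x_1 = (9 - (-2)·-2.300 - (3)·0.910) / (7) = 0.239
  x_2 = (-2 - (-1)·3.029 - (-4)·0.910) / (6) = 0.778
  x_3 = (-5 - (3)·3.029 - (-3)·-2.300) / (10) = -2.099
Iteration 3:
  x_1 = (9 - (-2)·0.778 - (3)·-2.099) / (7) = 2.408
  x_2 = (-2 - (-1)·0.239 - (-4)·-2.099) / (6) = -1.693
  x_3 = (-5 - (3)·0.239 - (-3)·0.778) / (10) = -0.338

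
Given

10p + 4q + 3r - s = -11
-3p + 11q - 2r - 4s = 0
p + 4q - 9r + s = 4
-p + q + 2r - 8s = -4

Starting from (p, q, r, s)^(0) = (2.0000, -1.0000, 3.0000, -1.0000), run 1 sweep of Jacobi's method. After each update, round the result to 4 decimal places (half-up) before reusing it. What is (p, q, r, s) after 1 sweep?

Iteration 1:
  p = (-11 - (4)·-1.0000 - (3)·3.0000 - (-1)·-1.0000) / (10) = -1.7000
  q = (0 - (-3)·2.0000 - (-2)·3.0000 - (-4)·-1.0000) / (11) = 0.7273
  r = (4 - (1)·2.0000 - (4)·-1.0000 - (1)·-1.0000) / (-9) = -0.7778
  s = (-4 - (-1)·2.0000 - (1)·-1.0000 - (2)·3.0000) / (-8) = 0.8750

(-1.7000, 0.7273, -0.7778, 0.8750)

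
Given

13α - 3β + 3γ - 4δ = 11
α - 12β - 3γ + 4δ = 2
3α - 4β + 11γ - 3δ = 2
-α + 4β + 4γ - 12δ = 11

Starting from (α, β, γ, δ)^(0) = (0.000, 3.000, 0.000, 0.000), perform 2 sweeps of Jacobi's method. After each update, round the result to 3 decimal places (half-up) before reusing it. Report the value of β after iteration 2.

-0.329

Iteration 1:
  α = (11 - (-3)·3.000 - (3)·0.000 - (-4)·0.000) / (13) = 1.538
  β = (2 - (1)·0.000 - (-3)·0.000 - (4)·0.000) / (-12) = -0.167
  γ = (2 - (3)·0.000 - (-4)·3.000 - (-3)·0.000) / (11) = 1.273
  δ = (11 - (-1)·0.000 - (4)·3.000 - (4)·0.000) / (-12) = 0.083
Iteration 2:
  α = (11 - (-3)·-0.167 - (3)·1.273 - (-4)·0.083) / (13) = 0.539
  β = (2 - (1)·1.538 - (-3)·1.273 - (4)·0.083) / (-12) = -0.329
  γ = (2 - (3)·1.538 - (-4)·-0.167 - (-3)·0.083) / (11) = -0.276
  δ = (11 - (-1)·1.538 - (4)·-0.167 - (4)·1.273) / (-12) = -0.676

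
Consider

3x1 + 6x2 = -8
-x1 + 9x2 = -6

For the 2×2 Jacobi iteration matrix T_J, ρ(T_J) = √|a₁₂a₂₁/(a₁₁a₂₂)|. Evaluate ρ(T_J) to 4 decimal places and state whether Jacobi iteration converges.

a₁₂a₂₁/(a₁₁a₂₂) = (6)·(-1) / ((3)·(9)) = -0.222222
ρ = √|-0.222222| = √0.222222 = 0.4714
ρ < 1, so Jacobi converges

0.4714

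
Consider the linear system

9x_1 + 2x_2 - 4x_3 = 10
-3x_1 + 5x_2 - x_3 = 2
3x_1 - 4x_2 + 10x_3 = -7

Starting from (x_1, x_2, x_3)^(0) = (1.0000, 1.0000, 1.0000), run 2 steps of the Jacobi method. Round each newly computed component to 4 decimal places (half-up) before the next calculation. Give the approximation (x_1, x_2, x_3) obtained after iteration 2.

Iteration 1:
  x_1 = (10 - (2)·1.0000 - (-4)·1.0000) / (9) = 1.3333
  x_2 = (2 - (-3)·1.0000 - (-1)·1.0000) / (5) = 1.2000
  x_3 = (-7 - (3)·1.0000 - (-4)·1.0000) / (10) = -0.6000
Iteration 2:
  x_1 = (10 - (2)·1.2000 - (-4)·-0.6000) / (9) = 0.5778
  x_2 = (2 - (-3)·1.3333 - (-1)·-0.6000) / (5) = 1.0800
  x_3 = (-7 - (3)·1.3333 - (-4)·1.2000) / (10) = -0.6200

(0.5778, 1.0800, -0.6200)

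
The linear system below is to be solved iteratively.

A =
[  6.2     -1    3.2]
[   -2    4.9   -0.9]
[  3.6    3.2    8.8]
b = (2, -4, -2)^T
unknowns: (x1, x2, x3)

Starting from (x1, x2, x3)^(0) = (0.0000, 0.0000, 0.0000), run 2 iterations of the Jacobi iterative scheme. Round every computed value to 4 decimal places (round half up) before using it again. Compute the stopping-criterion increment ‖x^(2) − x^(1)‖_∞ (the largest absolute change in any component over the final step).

Iteration 1:
  x1 = (2 - (-1)·0.0000 - (3.2)·0.0000) / (6.2) = 0.3226
  x2 = (-4 - (-2)·0.0000 - (-0.9)·0.0000) / (4.9) = -0.8163
  x3 = (-2 - (3.6)·0.0000 - (3.2)·0.0000) / (8.8) = -0.2273
Iteration 2:
  x1 = (2 - (-1)·-0.8163 - (3.2)·-0.2273) / (6.2) = 0.3082
  x2 = (-4 - (-2)·0.3226 - (-0.9)·-0.2273) / (4.9) = -0.7264
  x3 = (-2 - (3.6)·0.3226 - (3.2)·-0.8163) / (8.8) = -0.0624
Change: (-0.0144, 0.0899, 0.1649) → max |·| = 0.1649

0.1649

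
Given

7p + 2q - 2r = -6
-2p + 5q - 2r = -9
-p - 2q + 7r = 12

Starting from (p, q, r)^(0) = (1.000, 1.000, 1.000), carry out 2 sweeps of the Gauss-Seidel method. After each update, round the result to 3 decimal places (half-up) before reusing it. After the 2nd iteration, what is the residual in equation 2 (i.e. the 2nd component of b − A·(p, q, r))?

Iteration 1:
  p = (-6 - (2)·1.000 - (-2)·1.000) / (7) = -0.857
  q = (-9 - (-2)·-0.857 - (-2)·1.000) / (5) = -1.743
  r = (12 - (-1)·-0.857 - (-2)·-1.743) / (7) = 1.094
Iteration 2:
  p = (-6 - (2)·-1.743 - (-2)·1.094) / (7) = -0.047
  q = (-9 - (-2)·-0.047 - (-2)·1.094) / (5) = -1.381
  r = (12 - (-1)·-0.047 - (-2)·-1.381) / (7) = 1.313
Residual b − A·x = (-0.283, 0.437, 0.000)

0.437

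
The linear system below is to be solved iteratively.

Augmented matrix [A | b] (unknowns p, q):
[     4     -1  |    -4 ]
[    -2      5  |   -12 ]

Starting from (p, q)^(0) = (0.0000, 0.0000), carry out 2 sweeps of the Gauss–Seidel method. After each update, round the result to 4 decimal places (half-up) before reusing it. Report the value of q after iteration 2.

-3.0800

Iteration 1:
  p = (-4 - (-1)·0.0000) / (4) = -1.0000
  q = (-12 - (-2)·-1.0000) / (5) = -2.8000
Iteration 2:
  p = (-4 - (-1)·-2.8000) / (4) = -1.7000
  q = (-12 - (-2)·-1.7000) / (5) = -3.0800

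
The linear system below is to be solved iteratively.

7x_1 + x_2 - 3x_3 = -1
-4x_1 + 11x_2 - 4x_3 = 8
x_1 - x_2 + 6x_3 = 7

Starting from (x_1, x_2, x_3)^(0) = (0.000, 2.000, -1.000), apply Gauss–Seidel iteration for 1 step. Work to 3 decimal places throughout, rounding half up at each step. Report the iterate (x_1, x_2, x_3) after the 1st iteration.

Iteration 1:
  x_1 = (-1 - (1)·2.000 - (-3)·-1.000) / (7) = -0.857
  x_2 = (8 - (-4)·-0.857 - (-4)·-1.000) / (11) = 0.052
  x_3 = (7 - (1)·-0.857 - (-1)·0.052) / (6) = 1.318

(-0.857, 0.052, 1.318)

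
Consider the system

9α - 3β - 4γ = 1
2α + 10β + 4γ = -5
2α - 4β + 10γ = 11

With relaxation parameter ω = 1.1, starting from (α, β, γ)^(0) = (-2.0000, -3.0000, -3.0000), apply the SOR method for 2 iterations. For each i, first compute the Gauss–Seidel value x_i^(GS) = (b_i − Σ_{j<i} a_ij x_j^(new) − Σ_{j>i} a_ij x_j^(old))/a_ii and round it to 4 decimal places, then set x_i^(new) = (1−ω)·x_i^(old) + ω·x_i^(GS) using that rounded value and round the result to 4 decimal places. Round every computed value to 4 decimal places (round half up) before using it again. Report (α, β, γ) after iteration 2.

(2.2360, -2.3827, -0.5995)

Iteration 1:
  α: GS value = (1 - (-3)·-3.0000 - (-4)·-3.0000) / (9) = -2.2222;  α ← (1−ω)·-2.0000 + ω·-2.2222 = -2.2444
  β: GS value = (-5 - (2)·-2.2444 - (4)·-3.0000) / (10) = 1.1489;  β ← (1−ω)·-3.0000 + ω·1.1489 = 1.5638
  γ: GS value = (11 - (2)·-2.2444 - (-4)·1.5638) / (10) = 2.1744;  γ ← (1−ω)·-3.0000 + ω·2.1744 = 2.6918
Iteration 2:
  α: GS value = (1 - (-3)·1.5638 - (-4)·2.6918) / (9) = 1.8287;  α ← (1−ω)·-2.2444 + ω·1.8287 = 2.2360
  β: GS value = (-5 - (2)·2.2360 - (4)·2.6918) / (10) = -2.0239;  β ← (1−ω)·1.5638 + ω·-2.0239 = -2.3827
  γ: GS value = (11 - (2)·2.2360 - (-4)·-2.3827) / (10) = -0.3003;  γ ← (1−ω)·2.6918 + ω·-0.3003 = -0.5995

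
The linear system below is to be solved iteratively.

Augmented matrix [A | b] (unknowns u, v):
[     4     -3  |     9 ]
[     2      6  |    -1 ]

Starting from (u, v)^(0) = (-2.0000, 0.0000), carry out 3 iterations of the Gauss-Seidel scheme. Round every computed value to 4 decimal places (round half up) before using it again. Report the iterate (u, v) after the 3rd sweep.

(1.7344, -0.7448)

Iteration 1:
  u = (9 - (-3)·0.0000) / (4) = 2.2500
  v = (-1 - (2)·2.2500) / (6) = -0.9167
Iteration 2:
  u = (9 - (-3)·-0.9167) / (4) = 1.5625
  v = (-1 - (2)·1.5625) / (6) = -0.6875
Iteration 3:
  u = (9 - (-3)·-0.6875) / (4) = 1.7344
  v = (-1 - (2)·1.7344) / (6) = -0.7448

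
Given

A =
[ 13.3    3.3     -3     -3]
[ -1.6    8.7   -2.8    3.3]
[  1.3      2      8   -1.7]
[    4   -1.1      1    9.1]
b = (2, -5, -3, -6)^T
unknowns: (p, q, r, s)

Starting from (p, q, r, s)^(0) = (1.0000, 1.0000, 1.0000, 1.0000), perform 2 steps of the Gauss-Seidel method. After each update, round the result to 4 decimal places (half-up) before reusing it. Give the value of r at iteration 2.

-0.5097

Iteration 1:
  p = (2 - (3.3)·1.0000 - (-3)·1.0000 - (-3)·1.0000) / (13.3) = 0.3534
  q = (-5 - (-1.6)·0.3534 - (-2.8)·1.0000 - (3.3)·1.0000) / (8.7) = -0.5672
  r = (-3 - (1.3)·0.3534 - (2)·-0.5672 - (-1.7)·1.0000) / (8) = -0.0781
  s = (-6 - (4)·0.3534 - (-1.1)·-0.5672 - (1)·-0.0781) / (9.1) = -0.8747
Iteration 2:
  p = (2 - (3.3)·-0.5672 - (-3)·-0.0781 - (-3)·-0.8747) / (13.3) = 0.0762
  q = (-5 - (-1.6)·0.0762 - (-2.8)·-0.0781 - (3.3)·-0.8747) / (8.7) = -0.2541
  r = (-3 - (1.3)·0.0762 - (2)·-0.2541 - (-1.7)·-0.8747) / (8) = -0.5097
  s = (-6 - (4)·0.0762 - (-1.1)·-0.2541 - (1)·-0.5097) / (9.1) = -0.6675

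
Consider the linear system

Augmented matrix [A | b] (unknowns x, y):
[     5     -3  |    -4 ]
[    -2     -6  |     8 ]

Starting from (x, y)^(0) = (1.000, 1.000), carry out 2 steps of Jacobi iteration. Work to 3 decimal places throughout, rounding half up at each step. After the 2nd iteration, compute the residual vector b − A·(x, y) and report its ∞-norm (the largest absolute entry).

3.202

Iteration 1:
  x = (-4 - (-3)·1.000) / (5) = -0.200
  y = (8 - (-2)·1.000) / (-6) = -1.667
Iteration 2:
  x = (-4 - (-3)·-1.667) / (5) = -1.800
  y = (8 - (-2)·-0.200) / (-6) = -1.267
Residual b − A·x = (1.199, -3.202); ∞-norm = 3.202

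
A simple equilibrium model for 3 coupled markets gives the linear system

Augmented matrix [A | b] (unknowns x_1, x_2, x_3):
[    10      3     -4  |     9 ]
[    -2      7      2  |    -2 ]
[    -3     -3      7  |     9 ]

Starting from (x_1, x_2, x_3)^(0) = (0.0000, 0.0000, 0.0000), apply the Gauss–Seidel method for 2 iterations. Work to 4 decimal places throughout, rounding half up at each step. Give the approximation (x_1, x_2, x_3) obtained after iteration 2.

Iteration 1:
  x_1 = (9 - (3)·0.0000 - (-4)·0.0000) / (10) = 0.9000
  x_2 = (-2 - (-2)·0.9000 - (2)·0.0000) / (7) = -0.0286
  x_3 = (9 - (-3)·0.9000 - (-3)·-0.0286) / (7) = 1.6592
Iteration 2:
  x_1 = (9 - (3)·-0.0286 - (-4)·1.6592) / (10) = 1.5723
  x_2 = (-2 - (-2)·1.5723 - (2)·1.6592) / (7) = -0.3105
  x_3 = (9 - (-3)·1.5723 - (-3)·-0.3105) / (7) = 1.8265

(1.5723, -0.3105, 1.8265)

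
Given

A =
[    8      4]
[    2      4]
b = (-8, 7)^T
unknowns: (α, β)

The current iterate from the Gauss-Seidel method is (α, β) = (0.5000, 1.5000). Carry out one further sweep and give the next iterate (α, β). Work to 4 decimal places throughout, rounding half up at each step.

(-1.7500, 2.6250)

One sweep:
  α = (-8 - (4)·1.5000) / (8) = -1.7500
  β = (7 - (2)·-1.7500) / (4) = 2.6250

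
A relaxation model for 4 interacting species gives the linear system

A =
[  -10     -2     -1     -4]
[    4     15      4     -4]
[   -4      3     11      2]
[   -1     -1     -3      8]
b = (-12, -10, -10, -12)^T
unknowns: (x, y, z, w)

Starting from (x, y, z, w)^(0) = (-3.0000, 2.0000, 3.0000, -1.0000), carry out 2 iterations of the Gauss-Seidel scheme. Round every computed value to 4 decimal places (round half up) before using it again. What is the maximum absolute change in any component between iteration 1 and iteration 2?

Iteration 1:
  x = (-12 - (-2)·2.0000 - (-1)·3.0000 - (-4)·-1.0000) / (-10) = 0.9000
  y = (-10 - (4)·0.9000 - (4)·3.0000 - (-4)·-1.0000) / (15) = -1.9733
  z = (-10 - (-4)·0.9000 - (3)·-1.9733 - (2)·-1.0000) / (11) = 0.1382
  w = (-12 - (-1)·0.9000 - (-1)·-1.9733 - (-3)·0.1382) / (8) = -1.5823
Iteration 2:
  x = (-12 - (-2)·-1.9733 - (-1)·0.1382 - (-4)·-1.5823) / (-10) = 2.2138
  y = (-10 - (4)·2.2138 - (4)·0.1382 - (-4)·-1.5823) / (15) = -1.7158
  z = (-10 - (-4)·2.2138 - (3)·-1.7158 - (2)·-1.5823) / (11) = 0.6516
  w = (-12 - (-1)·2.2138 - (-1)·-1.7158 - (-3)·0.6516) / (8) = -1.1934
Change: (1.3138, 0.2575, 0.5134, 0.3889) → max |·| = 1.3138

1.3138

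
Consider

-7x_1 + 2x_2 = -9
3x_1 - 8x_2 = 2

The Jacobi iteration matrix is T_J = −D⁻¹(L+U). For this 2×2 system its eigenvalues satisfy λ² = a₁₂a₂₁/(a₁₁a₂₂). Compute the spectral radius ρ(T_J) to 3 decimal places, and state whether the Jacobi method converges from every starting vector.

0.327

a₁₂a₂₁/(a₁₁a₂₂) = (2)·(3) / ((-7)·(-8)) = 0.107143
ρ = √|0.107143| = √0.107143 = 0.327
ρ < 1, so Jacobi converges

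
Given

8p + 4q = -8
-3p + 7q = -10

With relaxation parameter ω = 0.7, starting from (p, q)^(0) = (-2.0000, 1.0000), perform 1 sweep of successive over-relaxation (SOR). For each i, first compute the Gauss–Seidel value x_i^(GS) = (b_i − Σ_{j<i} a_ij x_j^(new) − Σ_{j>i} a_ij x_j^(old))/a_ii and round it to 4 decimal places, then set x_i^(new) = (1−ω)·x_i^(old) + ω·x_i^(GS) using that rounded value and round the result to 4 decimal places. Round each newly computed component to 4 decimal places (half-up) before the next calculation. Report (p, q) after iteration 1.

(-1.6500, -1.1950)

Iteration 1:
  p: GS value = (-8 - (4)·1.0000) / (8) = -1.5000;  p ← (1−ω)·-2.0000 + ω·-1.5000 = -1.6500
  q: GS value = (-10 - (-3)·-1.6500) / (7) = -2.1357;  q ← (1−ω)·1.0000 + ω·-2.1357 = -1.1950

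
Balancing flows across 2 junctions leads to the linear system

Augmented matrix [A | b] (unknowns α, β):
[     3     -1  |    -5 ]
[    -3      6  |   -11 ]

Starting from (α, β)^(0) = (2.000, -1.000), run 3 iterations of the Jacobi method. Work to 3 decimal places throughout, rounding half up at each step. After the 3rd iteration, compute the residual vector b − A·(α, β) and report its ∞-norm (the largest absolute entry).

2.003

Iteration 1:
  α = (-5 - (-1)·-1.000) / (3) = -2.000
  β = (-11 - (-3)·2.000) / (6) = -0.833
Iteration 2:
  α = (-5 - (-1)·-0.833) / (3) = -1.944
  β = (-11 - (-3)·-2.000) / (6) = -2.833
Iteration 3:
  α = (-5 - (-1)·-2.833) / (3) = -2.611
  β = (-11 - (-3)·-1.944) / (6) = -2.805
Residual b − A·x = (0.028, -2.003); ∞-norm = 2.003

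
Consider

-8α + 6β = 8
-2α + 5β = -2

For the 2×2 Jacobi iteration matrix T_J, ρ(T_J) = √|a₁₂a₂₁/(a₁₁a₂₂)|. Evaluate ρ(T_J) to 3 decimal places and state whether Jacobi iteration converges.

0.548

a₁₂a₂₁/(a₁₁a₂₂) = (6)·(-2) / ((-8)·(5)) = 0.300000
ρ = √|0.300000| = √0.300000 = 0.548
ρ < 1, so Jacobi converges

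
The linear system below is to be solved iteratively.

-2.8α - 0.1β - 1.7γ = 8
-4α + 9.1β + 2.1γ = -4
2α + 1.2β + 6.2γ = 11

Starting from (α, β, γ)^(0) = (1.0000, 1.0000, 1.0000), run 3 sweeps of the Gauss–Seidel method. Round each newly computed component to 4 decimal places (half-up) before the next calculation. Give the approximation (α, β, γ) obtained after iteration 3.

Iteration 1:
  α = (8 - (-0.1)·1.0000 - (-1.7)·1.0000) / (-2.8) = -3.5000
  β = (-4 - (-4)·-3.5000 - (2.1)·1.0000) / (9.1) = -2.2088
  γ = (11 - (2)·-3.5000 - (1.2)·-2.2088) / (6.2) = 3.3307
Iteration 2:
  α = (8 - (-0.1)·-2.2088 - (-1.7)·3.3307) / (-2.8) = -4.8005
  β = (-4 - (-4)·-4.8005 - (2.1)·3.3307) / (9.1) = -3.3183
  γ = (11 - (2)·-4.8005 - (1.2)·-3.3183) / (6.2) = 3.9650
Iteration 3:
  α = (8 - (-0.1)·-3.3183 - (-1.7)·3.9650) / (-2.8) = -5.1460
  β = (-4 - (-4)·-5.1460 - (2.1)·3.9650) / (9.1) = -3.6165
  γ = (11 - (2)·-5.1460 - (1.2)·-3.6165) / (6.2) = 4.1342

(-5.1460, -3.6165, 4.1342)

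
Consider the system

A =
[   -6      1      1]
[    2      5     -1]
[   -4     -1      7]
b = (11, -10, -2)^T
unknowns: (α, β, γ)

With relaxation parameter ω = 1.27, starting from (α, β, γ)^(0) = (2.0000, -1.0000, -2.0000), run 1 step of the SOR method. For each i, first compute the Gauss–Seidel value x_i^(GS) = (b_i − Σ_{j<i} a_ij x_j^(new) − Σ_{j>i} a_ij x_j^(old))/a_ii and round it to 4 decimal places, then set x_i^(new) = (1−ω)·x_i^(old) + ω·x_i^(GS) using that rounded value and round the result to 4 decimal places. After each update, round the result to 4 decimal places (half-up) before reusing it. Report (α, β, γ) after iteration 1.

(-3.5033, -0.9983, -2.5464)

Iteration 1:
  α: GS value = (11 - (1)·-1.0000 - (1)·-2.0000) / (-6) = -2.3333;  α ← (1−ω)·2.0000 + ω·-2.3333 = -3.5033
  β: GS value = (-10 - (2)·-3.5033 - (-1)·-2.0000) / (5) = -0.9987;  β ← (1−ω)·-1.0000 + ω·-0.9987 = -0.9983
  γ: GS value = (-2 - (-4)·-3.5033 - (-1)·-0.9983) / (7) = -2.4302;  γ ← (1−ω)·-2.0000 + ω·-2.4302 = -2.5464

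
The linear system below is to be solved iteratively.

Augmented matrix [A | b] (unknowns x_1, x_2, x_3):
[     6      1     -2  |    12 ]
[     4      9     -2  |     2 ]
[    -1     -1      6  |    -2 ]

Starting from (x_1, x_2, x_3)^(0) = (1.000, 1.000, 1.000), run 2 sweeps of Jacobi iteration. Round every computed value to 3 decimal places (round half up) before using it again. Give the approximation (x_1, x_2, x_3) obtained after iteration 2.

Iteration 1:
  x_1 = (12 - (1)·1.000 - (-2)·1.000) / (6) = 2.167
  x_2 = (2 - (4)·1.000 - (-2)·1.000) / (9) = 0.000
  x_3 = (-2 - (-1)·1.000 - (-1)·1.000) / (6) = 0.000
Iteration 2:
  x_1 = (12 - (1)·0.000 - (-2)·0.000) / (6) = 2.000
  x_2 = (2 - (4)·2.167 - (-2)·0.000) / (9) = -0.741
  x_3 = (-2 - (-1)·2.167 - (-1)·0.000) / (6) = 0.028

(2.000, -0.741, 0.028)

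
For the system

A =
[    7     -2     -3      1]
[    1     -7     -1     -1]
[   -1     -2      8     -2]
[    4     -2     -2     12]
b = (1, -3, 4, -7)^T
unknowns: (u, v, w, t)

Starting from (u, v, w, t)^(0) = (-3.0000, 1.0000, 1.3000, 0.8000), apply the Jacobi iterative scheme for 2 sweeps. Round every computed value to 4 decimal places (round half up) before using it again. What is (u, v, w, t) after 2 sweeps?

(0.1893, 0.3566, 0.7339, -0.8280)

Iteration 1:
  u = (1 - (-2)·1.0000 - (-3)·1.3000 - (1)·0.8000) / (7) = 0.8714
  v = (-3 - (1)·-3.0000 - (-1)·1.3000 - (-1)·0.8000) / (-7) = -0.3000
  w = (4 - (-1)·-3.0000 - (-2)·1.0000 - (-2)·0.8000) / (8) = 0.5750
  t = (-7 - (4)·-3.0000 - (-2)·1.0000 - (-2)·1.3000) / (12) = 0.8000
Iteration 2:
  u = (1 - (-2)·-0.3000 - (-3)·0.5750 - (1)·0.8000) / (7) = 0.1893
  v = (-3 - (1)·0.8714 - (-1)·0.5750 - (-1)·0.8000) / (-7) = 0.3566
  w = (4 - (-1)·0.8714 - (-2)·-0.3000 - (-2)·0.8000) / (8) = 0.7339
  t = (-7 - (4)·0.8714 - (-2)·-0.3000 - (-2)·0.5750) / (12) = -0.8280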